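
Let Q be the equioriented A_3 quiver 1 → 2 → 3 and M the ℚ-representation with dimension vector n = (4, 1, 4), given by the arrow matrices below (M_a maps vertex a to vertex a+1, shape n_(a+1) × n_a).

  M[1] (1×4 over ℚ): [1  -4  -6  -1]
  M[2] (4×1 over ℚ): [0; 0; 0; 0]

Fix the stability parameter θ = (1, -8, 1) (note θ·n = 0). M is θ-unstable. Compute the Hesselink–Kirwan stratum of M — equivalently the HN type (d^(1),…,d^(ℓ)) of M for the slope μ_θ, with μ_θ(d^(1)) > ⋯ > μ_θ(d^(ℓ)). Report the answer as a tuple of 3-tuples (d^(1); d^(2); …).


Via rank(M_{q-1}∘⋯∘M_p): M ≅ I[1,1]^3, I[1,2], I[3,3]^4.
μ_θ-semistable layers: μ^(1)=1; μ^(2)=-7/2

((3, 0, 4); (1, 1, 0))


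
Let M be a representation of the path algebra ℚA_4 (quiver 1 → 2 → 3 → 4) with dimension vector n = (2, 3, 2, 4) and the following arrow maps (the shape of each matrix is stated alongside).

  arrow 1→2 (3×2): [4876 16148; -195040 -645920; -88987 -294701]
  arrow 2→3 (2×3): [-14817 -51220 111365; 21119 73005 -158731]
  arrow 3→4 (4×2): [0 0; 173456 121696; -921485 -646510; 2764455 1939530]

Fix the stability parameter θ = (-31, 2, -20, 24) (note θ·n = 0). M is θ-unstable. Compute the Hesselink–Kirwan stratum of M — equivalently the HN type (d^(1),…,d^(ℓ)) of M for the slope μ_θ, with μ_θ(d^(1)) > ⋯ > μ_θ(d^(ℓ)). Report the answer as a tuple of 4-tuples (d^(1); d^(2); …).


Barcode: M ≅ I[1,1], I[1,4], I[2,2], I[2,3], I[4,4]^3. HN layers by μ_θ (4 steps, strictly decreasing):
  μ^(1)=24; μ^(2)=2; μ^(3)=-9; μ^(4)=-31

((0, 0, 0, 4); (0, 1, 0, 0); (0, 2, 2, 0); (2, 0, 0, 0))


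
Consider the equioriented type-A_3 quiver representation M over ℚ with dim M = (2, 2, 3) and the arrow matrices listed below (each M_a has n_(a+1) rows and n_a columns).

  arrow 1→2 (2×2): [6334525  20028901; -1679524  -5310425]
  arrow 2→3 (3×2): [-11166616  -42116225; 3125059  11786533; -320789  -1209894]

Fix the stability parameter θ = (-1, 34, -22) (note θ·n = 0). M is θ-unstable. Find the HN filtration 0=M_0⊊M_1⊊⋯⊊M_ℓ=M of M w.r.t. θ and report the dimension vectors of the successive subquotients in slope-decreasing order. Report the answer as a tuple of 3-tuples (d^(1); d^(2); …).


Via rank(M_{q-1}∘⋯∘M_p): M ≅ I[1,3]^2, I[3,3].
μ_θ-semistable layers: μ^(1)=6; μ^(2)=-1; μ^(3)=-22

((0, 2, 2); (2, 0, 0); (0, 0, 1))


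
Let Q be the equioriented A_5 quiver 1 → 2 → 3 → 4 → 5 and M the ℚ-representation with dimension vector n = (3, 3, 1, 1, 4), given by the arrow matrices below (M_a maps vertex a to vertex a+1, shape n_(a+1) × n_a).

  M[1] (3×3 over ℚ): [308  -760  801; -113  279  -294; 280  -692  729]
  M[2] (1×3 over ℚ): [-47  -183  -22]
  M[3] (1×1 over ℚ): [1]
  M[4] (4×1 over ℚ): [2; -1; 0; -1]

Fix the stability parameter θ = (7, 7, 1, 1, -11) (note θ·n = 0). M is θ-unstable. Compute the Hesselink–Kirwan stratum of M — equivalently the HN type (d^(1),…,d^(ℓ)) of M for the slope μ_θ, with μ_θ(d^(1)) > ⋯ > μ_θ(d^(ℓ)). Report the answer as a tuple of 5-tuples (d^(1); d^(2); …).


Barcode: M ≅ I[1,1], I[1,2], I[1,5], I[2,2], I[5,5]^3. HN layers by μ_θ (3 steps, strictly decreasing):
  μ^(1)=7; μ^(2)=1; μ^(3)=-11

((2, 2, 0, 0, 0); (1, 1, 1, 1, 1); (0, 0, 0, 0, 3))


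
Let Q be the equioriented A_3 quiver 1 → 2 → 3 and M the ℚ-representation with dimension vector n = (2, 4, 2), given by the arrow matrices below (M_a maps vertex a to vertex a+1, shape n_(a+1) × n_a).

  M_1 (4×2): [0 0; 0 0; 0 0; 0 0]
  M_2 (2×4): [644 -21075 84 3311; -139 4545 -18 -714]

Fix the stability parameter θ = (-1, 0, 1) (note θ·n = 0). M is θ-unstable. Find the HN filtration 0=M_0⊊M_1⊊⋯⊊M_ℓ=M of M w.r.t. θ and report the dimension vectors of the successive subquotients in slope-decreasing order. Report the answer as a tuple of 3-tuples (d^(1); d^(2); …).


Via rank(M_{q-1}∘⋯∘M_p): M ≅ I[1,1]^2, I[2,2]^2, I[2,3]^2.
μ_θ-semistable layers: μ^(1)=1; μ^(2)=0; μ^(3)=-1

((0, 0, 2); (0, 4, 0); (2, 0, 0))


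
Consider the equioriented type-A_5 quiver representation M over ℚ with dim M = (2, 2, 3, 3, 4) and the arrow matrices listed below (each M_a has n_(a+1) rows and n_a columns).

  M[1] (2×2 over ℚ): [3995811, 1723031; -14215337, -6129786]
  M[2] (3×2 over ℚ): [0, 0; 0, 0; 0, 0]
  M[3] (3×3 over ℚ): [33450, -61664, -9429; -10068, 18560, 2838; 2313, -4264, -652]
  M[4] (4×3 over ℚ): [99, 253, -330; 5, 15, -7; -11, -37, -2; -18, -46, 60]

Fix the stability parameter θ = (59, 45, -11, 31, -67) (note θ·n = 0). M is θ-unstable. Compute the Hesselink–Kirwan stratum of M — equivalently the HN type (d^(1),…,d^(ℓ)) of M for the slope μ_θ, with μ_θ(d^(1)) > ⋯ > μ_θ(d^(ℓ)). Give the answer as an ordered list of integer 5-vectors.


Interval decomposition of M: I[1,2]^2, I[3,3], I[3,5]^2, I[4,4], I[5,5]^2.
HN type (ℓ=5): μ^(1)=52; μ^(2)=31; μ^(3)=-11; μ^(4)=-47/3; μ^(5)=-67

((2, 2, 0, 0, 0); (0, 0, 0, 1, 0); (0, 0, 1, 0, 0); (0, 0, 2, 2, 2); (0, 0, 0, 0, 2))


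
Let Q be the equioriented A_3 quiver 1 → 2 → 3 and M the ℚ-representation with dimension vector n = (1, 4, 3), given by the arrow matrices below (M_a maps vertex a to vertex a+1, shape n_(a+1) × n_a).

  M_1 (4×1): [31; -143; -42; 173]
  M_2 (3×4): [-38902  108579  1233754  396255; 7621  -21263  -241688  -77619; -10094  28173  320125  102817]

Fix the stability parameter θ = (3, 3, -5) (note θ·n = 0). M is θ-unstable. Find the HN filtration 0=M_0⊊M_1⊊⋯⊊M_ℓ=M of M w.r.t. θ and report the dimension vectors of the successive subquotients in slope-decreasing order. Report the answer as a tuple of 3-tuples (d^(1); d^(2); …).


Barcode: M ≅ I[1,3], I[2,2], I[2,3]^2. HN layers by μ_θ (3 steps, strictly decreasing):
  μ^(1)=3; μ^(2)=1/3; μ^(3)=-1

((0, 1, 0); (1, 1, 1); (0, 2, 2))


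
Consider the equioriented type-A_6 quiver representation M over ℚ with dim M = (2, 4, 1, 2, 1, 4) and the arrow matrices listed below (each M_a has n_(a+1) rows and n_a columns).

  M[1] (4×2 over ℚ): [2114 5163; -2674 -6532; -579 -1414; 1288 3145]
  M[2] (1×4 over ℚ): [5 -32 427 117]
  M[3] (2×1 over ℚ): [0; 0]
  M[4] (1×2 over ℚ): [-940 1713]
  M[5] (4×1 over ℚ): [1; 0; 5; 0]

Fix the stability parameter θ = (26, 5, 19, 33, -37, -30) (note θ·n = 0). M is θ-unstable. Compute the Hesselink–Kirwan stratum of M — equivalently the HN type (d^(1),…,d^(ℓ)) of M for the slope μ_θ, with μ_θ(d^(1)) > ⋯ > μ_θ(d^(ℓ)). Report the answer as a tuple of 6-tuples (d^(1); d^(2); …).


Interval decomposition of M: I[1,2], I[1,3], I[2,2]^2, I[4,4], I[4,6], I[6,6]^3.
HN type (ℓ=6): μ^(1)=33; μ^(2)=19; μ^(3)=31/2; μ^(4)=5; μ^(5)=-34/3; μ^(6)=-30

((0, 0, 0, 1, 0, 0); (0, 0, 1, 0, 0, 0); (2, 2, 0, 0, 0, 0); (0, 2, 0, 0, 0, 0); (0, 0, 0, 1, 1, 1); (0, 0, 0, 0, 0, 3))


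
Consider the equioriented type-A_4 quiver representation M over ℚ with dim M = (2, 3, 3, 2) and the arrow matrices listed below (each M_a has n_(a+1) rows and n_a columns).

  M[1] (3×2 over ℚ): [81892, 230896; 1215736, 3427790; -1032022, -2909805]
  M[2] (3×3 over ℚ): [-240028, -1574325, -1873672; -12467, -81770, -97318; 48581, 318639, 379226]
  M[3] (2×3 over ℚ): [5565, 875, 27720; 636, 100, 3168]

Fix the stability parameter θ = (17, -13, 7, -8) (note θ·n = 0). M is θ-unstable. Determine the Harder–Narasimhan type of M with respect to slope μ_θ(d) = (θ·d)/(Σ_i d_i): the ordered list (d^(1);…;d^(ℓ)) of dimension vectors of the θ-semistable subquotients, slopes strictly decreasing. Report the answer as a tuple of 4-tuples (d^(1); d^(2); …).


Barcode: M ≅ I[1,2], I[1,3], I[2,4], I[3,3], I[4,4]. HN layers by μ_θ (5 steps, strictly decreasing):
  μ^(1)=7; μ^(2)=2; μ^(3)=-1/2; μ^(4)=-8; μ^(5)=-13

((0, 0, 2, 0); (2, 2, 0, 0); (0, 0, 1, 1); (0, 0, 0, 1); (0, 1, 0, 0))


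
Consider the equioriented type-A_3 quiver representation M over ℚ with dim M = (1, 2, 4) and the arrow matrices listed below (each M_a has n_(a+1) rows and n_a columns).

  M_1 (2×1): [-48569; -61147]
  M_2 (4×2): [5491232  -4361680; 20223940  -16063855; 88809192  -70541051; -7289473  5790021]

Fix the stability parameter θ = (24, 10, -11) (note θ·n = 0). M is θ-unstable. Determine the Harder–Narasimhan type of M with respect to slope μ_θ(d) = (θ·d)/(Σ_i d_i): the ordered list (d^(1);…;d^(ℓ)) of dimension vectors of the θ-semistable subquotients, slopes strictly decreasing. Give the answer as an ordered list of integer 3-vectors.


Via rank(M_{q-1}∘⋯∘M_p): M ≅ I[1,3], I[2,3], I[3,3]^2.
μ_θ-semistable layers: μ^(1)=23/3; μ^(2)=-1/2; μ^(3)=-11

((1, 1, 1); (0, 1, 1); (0, 0, 2))


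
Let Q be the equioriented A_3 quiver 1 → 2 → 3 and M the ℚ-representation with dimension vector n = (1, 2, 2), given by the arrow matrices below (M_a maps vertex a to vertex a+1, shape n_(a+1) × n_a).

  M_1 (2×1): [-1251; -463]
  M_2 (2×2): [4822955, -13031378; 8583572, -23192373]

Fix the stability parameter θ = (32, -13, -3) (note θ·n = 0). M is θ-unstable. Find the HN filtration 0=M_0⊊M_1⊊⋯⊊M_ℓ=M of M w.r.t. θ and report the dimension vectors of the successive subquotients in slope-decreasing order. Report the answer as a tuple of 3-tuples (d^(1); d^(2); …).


Interval decomposition of M: I[1,3], I[2,3].
HN type (ℓ=3): μ^(1)=16/3; μ^(2)=-3; μ^(3)=-13

((1, 1, 1); (0, 0, 1); (0, 1, 0))


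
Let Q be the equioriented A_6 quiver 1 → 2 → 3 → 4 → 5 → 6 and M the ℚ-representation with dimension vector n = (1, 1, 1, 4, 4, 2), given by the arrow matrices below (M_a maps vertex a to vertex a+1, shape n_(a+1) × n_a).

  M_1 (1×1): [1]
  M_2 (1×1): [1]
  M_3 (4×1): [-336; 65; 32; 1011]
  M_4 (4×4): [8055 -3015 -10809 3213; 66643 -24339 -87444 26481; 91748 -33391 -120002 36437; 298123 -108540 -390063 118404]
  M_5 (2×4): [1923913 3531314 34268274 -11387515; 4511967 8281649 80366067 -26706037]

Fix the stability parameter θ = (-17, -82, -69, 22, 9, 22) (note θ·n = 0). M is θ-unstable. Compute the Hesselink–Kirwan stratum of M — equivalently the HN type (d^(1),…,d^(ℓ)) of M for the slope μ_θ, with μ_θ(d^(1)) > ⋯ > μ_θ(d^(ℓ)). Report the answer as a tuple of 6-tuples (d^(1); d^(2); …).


Barcode: M ≅ I[1,4], I[4,5], I[4,6]^2, I[5,5]. HN layers by μ_θ (4 steps, strictly decreasing):
  μ^(1)=22; μ^(2)=31/2; μ^(3)=9; μ^(4)=-56

((0, 0, 0, 1, 0, 2); (0, 0, 0, 3, 3, 0); (0, 0, 0, 0, 1, 0); (1, 1, 1, 0, 0, 0))


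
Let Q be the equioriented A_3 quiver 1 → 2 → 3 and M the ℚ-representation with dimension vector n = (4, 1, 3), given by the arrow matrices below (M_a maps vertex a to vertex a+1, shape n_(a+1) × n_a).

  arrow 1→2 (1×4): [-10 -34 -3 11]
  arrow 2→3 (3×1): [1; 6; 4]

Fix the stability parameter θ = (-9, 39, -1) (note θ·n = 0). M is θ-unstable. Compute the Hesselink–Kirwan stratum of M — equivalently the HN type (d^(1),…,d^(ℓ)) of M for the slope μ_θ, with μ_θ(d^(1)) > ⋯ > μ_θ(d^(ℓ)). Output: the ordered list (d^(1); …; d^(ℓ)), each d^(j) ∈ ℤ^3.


Barcode: M ≅ I[1,1]^3, I[1,3], I[3,3]^2. HN layers by μ_θ (3 steps, strictly decreasing):
  μ^(1)=19; μ^(2)=-1; μ^(3)=-9

((0, 1, 1); (0, 0, 2); (4, 0, 0))


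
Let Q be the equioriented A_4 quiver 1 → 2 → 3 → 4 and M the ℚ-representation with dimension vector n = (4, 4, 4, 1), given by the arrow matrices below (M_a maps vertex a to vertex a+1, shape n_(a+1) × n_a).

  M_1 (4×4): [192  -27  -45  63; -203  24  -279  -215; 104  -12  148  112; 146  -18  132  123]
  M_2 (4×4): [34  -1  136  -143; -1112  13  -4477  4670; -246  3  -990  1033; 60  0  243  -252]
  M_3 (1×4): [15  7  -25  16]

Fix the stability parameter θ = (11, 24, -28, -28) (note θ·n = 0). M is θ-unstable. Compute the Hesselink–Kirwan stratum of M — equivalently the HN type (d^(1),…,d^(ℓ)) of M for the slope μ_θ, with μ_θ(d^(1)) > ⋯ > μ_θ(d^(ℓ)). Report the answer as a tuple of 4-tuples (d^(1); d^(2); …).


Interval decomposition of M: I[1,1], I[1,2], I[1,3], I[1,4], I[2,3], I[3,3].
HN type (ℓ=6): μ^(1)=24; μ^(2)=11; μ^(3)=7/3; μ^(4)=-2; μ^(5)=-21/4; μ^(6)=-28

((0, 1, 0, 0); (2, 0, 0, 0); (1, 1, 1, 0); (0, 1, 1, 0); (1, 1, 1, 1); (0, 0, 1, 0))


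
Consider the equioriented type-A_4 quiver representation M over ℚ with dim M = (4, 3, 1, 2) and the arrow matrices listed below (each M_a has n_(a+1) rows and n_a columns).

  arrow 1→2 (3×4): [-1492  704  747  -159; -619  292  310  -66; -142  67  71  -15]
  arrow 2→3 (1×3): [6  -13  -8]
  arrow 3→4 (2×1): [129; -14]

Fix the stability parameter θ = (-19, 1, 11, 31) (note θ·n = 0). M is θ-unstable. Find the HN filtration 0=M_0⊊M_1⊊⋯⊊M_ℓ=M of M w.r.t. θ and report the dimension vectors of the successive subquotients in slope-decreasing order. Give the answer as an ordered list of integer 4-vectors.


Barcode: M ≅ I[1,1], I[1,2]^2, I[1,4], I[4,4]. HN layers by μ_θ (4 steps, strictly decreasing):
  μ^(1)=31; μ^(2)=11; μ^(3)=1; μ^(4)=-19

((0, 0, 0, 2); (0, 0, 1, 0); (0, 3, 0, 0); (4, 0, 0, 0))


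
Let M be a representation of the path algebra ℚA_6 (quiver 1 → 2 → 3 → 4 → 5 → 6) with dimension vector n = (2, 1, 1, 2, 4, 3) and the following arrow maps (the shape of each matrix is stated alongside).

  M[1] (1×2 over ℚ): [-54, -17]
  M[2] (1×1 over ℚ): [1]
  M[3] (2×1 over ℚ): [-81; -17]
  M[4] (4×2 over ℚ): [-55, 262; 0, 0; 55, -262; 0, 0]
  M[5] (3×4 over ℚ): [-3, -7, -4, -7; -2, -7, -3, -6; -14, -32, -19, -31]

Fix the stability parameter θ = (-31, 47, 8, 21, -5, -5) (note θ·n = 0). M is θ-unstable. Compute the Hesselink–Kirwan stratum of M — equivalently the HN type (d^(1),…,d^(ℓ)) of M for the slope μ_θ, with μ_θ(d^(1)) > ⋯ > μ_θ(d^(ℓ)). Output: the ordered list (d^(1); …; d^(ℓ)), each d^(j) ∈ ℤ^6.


Via rank(M_{q-1}∘⋯∘M_p): M ≅ I[1,1], I[1,6], I[4,4], I[5,5], I[5,6]^2.
μ_θ-semistable layers: μ^(1)=21; μ^(2)=66/5; μ^(3)=-5; μ^(4)=-31

((0, 0, 0, 1, 0, 0); (0, 1, 1, 1, 1, 1); (0, 0, 0, 0, 3, 2); (2, 0, 0, 0, 0, 0))


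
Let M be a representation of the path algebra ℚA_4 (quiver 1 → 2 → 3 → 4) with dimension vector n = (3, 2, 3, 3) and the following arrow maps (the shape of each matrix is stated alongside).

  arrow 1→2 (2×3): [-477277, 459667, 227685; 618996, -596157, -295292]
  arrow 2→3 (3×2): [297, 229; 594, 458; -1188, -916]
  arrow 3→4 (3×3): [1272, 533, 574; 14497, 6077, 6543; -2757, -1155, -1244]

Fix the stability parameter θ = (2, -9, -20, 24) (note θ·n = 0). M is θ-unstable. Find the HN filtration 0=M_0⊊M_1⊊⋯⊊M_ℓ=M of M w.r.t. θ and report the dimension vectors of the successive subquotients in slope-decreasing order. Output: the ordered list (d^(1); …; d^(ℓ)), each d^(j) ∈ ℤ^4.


Interval decomposition of M: I[1,1], I[1,2], I[1,4], I[3,4]^2.
HN type (ℓ=5): μ^(1)=24; μ^(2)=2; μ^(3)=-7/2; μ^(4)=-9; μ^(5)=-20

((0, 0, 0, 3); (1, 0, 0, 0); (1, 1, 0, 0); (1, 1, 1, 0); (0, 0, 2, 0))


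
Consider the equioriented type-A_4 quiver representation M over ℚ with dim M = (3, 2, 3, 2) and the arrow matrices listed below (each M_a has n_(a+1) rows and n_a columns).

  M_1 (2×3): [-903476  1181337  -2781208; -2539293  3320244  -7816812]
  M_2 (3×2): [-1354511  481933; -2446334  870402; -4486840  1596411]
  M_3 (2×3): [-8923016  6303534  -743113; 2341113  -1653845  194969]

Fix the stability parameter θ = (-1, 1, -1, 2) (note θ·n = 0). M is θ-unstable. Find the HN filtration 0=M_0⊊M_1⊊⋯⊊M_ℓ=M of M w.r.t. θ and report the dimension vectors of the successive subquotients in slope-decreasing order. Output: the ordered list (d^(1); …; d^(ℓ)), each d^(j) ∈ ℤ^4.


Interval decomposition of M: I[1,1], I[1,4]^2, I[3,3].
HN type (ℓ=3): μ^(1)=2; μ^(2)=0; μ^(3)=-1

((0, 0, 0, 2); (0, 2, 2, 0); (3, 0, 1, 0))


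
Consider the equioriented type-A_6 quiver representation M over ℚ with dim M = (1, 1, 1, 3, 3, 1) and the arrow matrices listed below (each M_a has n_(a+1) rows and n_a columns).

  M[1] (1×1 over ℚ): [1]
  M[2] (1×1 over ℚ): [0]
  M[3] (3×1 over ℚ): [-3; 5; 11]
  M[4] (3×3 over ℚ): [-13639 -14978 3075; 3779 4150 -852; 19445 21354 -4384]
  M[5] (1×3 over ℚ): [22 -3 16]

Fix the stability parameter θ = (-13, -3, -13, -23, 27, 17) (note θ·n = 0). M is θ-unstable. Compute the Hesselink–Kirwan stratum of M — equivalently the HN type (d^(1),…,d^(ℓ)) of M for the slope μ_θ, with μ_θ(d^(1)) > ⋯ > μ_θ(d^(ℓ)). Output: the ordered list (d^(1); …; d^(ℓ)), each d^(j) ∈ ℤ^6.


Via rank(M_{q-1}∘⋯∘M_p): M ≅ I[1,2], I[3,6], I[4,4], I[4,5], I[5,5].
μ_θ-semistable layers: μ^(1)=27; μ^(2)=22; μ^(3)=-3; μ^(4)=-13; μ^(5)=-18; μ^(6)=-23

((0, 0, 0, 0, 2, 0); (0, 0, 0, 0, 1, 1); (0, 1, 0, 0, 0, 0); (1, 0, 0, 0, 0, 0); (0, 0, 1, 1, 0, 0); (0, 0, 0, 2, 0, 0))


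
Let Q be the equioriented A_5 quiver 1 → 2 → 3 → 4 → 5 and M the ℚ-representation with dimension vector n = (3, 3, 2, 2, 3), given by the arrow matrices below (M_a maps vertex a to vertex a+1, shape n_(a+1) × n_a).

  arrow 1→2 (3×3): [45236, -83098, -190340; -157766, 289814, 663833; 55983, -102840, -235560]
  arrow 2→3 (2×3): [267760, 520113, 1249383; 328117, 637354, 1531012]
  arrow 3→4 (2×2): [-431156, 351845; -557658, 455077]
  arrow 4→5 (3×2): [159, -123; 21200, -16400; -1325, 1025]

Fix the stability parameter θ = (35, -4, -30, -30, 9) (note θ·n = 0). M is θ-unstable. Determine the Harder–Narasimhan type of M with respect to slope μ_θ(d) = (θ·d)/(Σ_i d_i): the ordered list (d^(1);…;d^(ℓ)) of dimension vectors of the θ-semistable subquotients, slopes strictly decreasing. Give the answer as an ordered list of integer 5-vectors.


Via rank(M_{q-1}∘⋯∘M_p): M ≅ I[1,2], I[1,4], I[1,5], I[5,5]^2.
μ_θ-semistable layers: μ^(1)=31/2; μ^(2)=9; μ^(3)=-29/4

((1, 1, 0, 0, 0); (0, 0, 0, 0, 3); (2, 2, 2, 2, 0))


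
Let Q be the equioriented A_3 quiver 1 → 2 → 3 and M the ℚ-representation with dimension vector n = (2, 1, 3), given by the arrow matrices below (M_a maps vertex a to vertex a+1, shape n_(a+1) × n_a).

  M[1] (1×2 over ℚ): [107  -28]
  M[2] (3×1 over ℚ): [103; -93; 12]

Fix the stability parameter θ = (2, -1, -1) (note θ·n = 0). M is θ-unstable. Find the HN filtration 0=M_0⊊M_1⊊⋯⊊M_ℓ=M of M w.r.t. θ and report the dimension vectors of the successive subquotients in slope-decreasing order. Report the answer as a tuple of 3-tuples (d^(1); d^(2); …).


Via rank(M_{q-1}∘⋯∘M_p): M ≅ I[1,1], I[1,3], I[3,3]^2.
μ_θ-semistable layers: μ^(1)=2; μ^(2)=0; μ^(3)=-1

((1, 0, 0); (1, 1, 1); (0, 0, 2))


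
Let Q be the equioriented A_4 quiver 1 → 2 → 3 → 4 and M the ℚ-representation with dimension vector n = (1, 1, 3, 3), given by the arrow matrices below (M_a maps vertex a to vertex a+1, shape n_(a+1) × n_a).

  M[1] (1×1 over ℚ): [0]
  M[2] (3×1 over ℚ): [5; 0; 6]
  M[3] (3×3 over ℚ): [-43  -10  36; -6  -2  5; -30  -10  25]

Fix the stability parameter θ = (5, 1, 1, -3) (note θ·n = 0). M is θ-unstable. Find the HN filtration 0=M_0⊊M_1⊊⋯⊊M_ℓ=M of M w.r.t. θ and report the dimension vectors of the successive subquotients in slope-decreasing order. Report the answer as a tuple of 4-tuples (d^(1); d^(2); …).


Interval decomposition of M: I[1,1], I[2,4], I[3,3], I[3,4], I[4,4].
HN type (ℓ=5): μ^(1)=5; μ^(2)=1; μ^(3)=-1/3; μ^(4)=-1; μ^(5)=-3

((1, 0, 0, 0); (0, 0, 1, 0); (0, 1, 1, 1); (0, 0, 1, 1); (0, 0, 0, 1))


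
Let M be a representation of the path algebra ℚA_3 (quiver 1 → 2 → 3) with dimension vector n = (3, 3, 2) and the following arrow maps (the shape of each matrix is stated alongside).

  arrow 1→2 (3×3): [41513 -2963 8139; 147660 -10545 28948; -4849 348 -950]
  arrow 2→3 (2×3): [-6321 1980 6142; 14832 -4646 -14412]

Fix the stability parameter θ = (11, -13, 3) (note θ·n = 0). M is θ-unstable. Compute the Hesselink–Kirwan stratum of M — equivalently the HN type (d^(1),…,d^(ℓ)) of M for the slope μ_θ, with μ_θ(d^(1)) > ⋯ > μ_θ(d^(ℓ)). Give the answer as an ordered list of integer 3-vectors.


Barcode: M ≅ I[1,2], I[1,3]^2. HN layers by μ_θ (2 steps, strictly decreasing):
  μ^(1)=3; μ^(2)=-1

((0, 0, 2); (3, 3, 0))


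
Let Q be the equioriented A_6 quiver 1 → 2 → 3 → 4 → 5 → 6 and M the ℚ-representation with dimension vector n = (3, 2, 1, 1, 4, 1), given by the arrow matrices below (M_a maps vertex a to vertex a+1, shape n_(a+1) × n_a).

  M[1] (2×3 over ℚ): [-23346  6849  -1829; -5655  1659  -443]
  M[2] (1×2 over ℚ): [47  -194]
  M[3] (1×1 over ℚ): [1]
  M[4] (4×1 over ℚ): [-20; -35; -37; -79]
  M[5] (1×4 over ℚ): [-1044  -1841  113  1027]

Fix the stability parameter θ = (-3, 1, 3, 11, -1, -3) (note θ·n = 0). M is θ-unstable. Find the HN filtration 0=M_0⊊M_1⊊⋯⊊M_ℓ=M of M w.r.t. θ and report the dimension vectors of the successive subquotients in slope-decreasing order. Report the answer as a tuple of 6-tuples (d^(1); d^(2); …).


Barcode: M ≅ I[1,1], I[1,2], I[1,6], I[5,5]^3. HN layers by μ_θ (4 steps, strictly decreasing):
  μ^(1)=5/2; μ^(2)=1; μ^(3)=-1; μ^(4)=-3

((0, 0, 1, 1, 1, 1); (0, 2, 0, 0, 0, 0); (0, 0, 0, 0, 3, 0); (3, 0, 0, 0, 0, 0))


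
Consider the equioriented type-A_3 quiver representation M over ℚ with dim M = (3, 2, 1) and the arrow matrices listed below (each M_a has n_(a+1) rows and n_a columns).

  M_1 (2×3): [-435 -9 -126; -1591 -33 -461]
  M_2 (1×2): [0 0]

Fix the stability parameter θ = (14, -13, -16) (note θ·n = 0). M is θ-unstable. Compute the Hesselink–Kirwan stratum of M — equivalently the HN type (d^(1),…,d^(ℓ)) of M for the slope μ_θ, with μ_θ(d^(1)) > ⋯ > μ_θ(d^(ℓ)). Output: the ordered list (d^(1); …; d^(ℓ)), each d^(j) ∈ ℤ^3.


Via rank(M_{q-1}∘⋯∘M_p): M ≅ I[1,1], I[1,2]^2, I[3,3].
μ_θ-semistable layers: μ^(1)=14; μ^(2)=1/2; μ^(3)=-16

((1, 0, 0); (2, 2, 0); (0, 0, 1))


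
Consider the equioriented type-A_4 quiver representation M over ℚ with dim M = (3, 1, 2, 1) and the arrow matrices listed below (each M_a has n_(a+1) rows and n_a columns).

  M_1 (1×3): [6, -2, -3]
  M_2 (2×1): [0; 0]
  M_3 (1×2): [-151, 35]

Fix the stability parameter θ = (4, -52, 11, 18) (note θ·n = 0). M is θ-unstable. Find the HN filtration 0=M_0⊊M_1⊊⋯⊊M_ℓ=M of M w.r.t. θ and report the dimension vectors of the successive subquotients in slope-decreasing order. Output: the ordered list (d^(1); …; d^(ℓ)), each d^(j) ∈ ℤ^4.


Via rank(M_{q-1}∘⋯∘M_p): M ≅ I[1,1]^2, I[1,2], I[3,3], I[3,4].
μ_θ-semistable layers: μ^(1)=18; μ^(2)=11; μ^(3)=4; μ^(4)=-24

((0, 0, 0, 1); (0, 0, 2, 0); (2, 0, 0, 0); (1, 1, 0, 0))


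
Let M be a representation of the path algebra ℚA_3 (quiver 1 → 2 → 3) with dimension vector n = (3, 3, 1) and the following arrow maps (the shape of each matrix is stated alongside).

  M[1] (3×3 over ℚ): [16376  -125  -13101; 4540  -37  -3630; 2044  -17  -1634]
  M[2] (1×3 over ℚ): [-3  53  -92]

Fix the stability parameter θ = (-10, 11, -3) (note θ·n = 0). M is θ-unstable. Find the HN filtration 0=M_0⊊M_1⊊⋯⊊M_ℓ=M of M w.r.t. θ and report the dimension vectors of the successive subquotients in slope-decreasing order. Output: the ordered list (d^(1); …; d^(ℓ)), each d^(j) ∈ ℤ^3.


Barcode: M ≅ I[1,1], I[1,2], I[1,3], I[2,2]. HN layers by μ_θ (3 steps, strictly decreasing):
  μ^(1)=11; μ^(2)=4; μ^(3)=-10

((0, 2, 0); (0, 1, 1); (3, 0, 0))


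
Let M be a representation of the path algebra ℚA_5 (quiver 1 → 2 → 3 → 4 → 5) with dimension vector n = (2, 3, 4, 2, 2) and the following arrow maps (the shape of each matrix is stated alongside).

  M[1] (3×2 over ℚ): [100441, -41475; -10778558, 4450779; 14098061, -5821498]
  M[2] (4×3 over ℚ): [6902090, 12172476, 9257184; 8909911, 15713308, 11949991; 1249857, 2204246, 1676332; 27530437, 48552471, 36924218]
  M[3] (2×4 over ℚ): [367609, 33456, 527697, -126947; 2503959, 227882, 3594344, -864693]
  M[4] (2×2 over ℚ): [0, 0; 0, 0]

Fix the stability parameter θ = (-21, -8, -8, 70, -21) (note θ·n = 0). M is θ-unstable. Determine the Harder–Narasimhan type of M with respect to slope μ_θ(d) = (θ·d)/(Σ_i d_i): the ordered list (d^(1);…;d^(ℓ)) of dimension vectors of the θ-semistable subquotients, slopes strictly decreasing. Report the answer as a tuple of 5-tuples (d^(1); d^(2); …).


Via rank(M_{q-1}∘⋯∘M_p): M ≅ I[1,4]^2, I[2,3], I[3,3], I[5,5]^2.
μ_θ-semistable layers: μ^(1)=70; μ^(2)=-8; μ^(3)=-21

((0, 0, 0, 2, 0); (0, 3, 4, 0, 0); (2, 0, 0, 0, 2))


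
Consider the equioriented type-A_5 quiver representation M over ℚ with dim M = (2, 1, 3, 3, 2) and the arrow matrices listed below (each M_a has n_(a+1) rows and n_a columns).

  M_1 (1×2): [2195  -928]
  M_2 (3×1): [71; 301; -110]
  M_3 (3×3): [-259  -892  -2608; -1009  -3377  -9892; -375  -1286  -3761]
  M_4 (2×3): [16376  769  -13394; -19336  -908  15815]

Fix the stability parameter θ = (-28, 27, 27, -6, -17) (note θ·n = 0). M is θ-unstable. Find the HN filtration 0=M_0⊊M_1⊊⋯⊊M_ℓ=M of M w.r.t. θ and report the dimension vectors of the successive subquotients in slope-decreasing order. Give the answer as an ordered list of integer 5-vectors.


Barcode: M ≅ I[1,1], I[1,5], I[3,4], I[3,5]. HN layers by μ_θ (4 steps, strictly decreasing):
  μ^(1)=21/2; μ^(2)=31/4; μ^(3)=4/3; μ^(4)=-28

((0, 0, 1, 1, 0); (0, 1, 1, 1, 1); (0, 0, 1, 1, 1); (2, 0, 0, 0, 0))


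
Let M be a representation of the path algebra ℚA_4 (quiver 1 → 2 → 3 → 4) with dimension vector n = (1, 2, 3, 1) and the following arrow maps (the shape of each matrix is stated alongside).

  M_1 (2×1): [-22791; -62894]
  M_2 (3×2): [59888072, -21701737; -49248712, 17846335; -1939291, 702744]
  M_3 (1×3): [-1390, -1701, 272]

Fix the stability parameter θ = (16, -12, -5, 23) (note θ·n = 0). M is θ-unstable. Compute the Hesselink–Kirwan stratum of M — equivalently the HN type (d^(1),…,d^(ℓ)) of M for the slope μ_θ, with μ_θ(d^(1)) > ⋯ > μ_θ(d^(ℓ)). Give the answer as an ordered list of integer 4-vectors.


Via rank(M_{q-1}∘⋯∘M_p): M ≅ I[1,4], I[2,3], I[3,3].
μ_θ-semistable layers: μ^(1)=23; μ^(2)=-1/3; μ^(3)=-5; μ^(4)=-12

((0, 0, 0, 1); (1, 1, 1, 0); (0, 0, 2, 0); (0, 1, 0, 0))


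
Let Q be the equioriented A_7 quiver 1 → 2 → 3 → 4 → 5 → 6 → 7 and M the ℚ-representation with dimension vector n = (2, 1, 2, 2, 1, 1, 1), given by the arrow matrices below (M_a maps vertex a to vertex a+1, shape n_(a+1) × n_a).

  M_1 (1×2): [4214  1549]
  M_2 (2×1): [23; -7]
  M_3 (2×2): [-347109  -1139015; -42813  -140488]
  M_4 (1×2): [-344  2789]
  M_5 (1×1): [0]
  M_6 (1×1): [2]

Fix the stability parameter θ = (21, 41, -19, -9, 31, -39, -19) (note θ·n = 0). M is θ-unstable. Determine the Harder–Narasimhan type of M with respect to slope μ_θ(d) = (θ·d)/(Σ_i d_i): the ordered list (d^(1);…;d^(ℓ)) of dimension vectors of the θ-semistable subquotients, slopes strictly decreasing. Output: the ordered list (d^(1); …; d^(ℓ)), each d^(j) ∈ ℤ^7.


Via rank(M_{q-1}∘⋯∘M_p): M ≅ I[1,1], I[1,5], I[3,4], I[6,7].
μ_θ-semistable layers: μ^(1)=31; μ^(2)=21; μ^(3)=17/2; μ^(4)=-9; μ^(5)=-19; μ^(6)=-39

((0, 0, 0, 0, 1, 0, 0); (1, 0, 0, 0, 0, 0, 0); (1, 1, 1, 1, 0, 0, 0); (0, 0, 0, 1, 0, 0, 0); (0, 0, 1, 0, 0, 0, 1); (0, 0, 0, 0, 0, 1, 0))


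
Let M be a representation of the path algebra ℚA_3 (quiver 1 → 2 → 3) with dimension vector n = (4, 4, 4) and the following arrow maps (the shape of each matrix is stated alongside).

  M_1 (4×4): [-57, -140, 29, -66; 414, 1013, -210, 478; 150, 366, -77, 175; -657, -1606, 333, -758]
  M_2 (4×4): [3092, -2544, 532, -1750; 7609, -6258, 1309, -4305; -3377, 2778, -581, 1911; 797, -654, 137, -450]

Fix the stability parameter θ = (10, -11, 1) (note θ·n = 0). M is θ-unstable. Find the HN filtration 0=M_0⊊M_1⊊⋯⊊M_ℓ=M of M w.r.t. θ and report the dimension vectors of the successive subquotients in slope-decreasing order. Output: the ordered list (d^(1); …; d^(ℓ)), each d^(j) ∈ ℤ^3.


Interval decomposition of M: I[1,1], I[1,2], I[1,3]^2, I[2,2], I[3,3]^2.
HN type (ℓ=4): μ^(1)=10; μ^(2)=1; μ^(3)=-1/2; μ^(4)=-11

((1, 0, 0); (0, 0, 4); (3, 3, 0); (0, 1, 0))


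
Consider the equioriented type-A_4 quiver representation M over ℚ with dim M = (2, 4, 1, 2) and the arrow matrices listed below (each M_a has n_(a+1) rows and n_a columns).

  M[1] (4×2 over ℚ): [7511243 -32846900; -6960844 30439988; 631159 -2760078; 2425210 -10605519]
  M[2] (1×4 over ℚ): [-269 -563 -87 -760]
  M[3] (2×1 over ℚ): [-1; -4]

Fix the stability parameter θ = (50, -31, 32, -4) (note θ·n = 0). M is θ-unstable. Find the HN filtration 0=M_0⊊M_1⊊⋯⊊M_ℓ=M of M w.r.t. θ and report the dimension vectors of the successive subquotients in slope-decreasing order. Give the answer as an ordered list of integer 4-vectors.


Via rank(M_{q-1}∘⋯∘M_p): M ≅ I[1,2], I[1,4], I[2,2]^2, I[4,4].
μ_θ-semistable layers: μ^(1)=14; μ^(2)=19/2; μ^(3)=-4; μ^(4)=-31

((0, 0, 1, 1); (2, 2, 0, 0); (0, 0, 0, 1); (0, 2, 0, 0))


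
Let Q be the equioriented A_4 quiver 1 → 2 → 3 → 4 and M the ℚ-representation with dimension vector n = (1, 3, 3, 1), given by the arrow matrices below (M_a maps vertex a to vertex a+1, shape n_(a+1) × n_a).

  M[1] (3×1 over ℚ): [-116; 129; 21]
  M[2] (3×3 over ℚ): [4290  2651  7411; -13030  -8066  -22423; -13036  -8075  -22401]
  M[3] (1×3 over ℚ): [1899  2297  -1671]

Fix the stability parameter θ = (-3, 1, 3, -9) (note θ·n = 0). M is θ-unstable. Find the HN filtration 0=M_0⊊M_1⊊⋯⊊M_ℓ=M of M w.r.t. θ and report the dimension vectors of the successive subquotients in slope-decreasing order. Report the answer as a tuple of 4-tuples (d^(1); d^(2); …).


Via rank(M_{q-1}∘⋯∘M_p): M ≅ I[1,4], I[2,3]^2.
μ_θ-semistable layers: μ^(1)=3; μ^(2)=1; μ^(3)=-5/3; μ^(4)=-3

((0, 0, 2, 0); (0, 2, 0, 0); (0, 1, 1, 1); (1, 0, 0, 0))


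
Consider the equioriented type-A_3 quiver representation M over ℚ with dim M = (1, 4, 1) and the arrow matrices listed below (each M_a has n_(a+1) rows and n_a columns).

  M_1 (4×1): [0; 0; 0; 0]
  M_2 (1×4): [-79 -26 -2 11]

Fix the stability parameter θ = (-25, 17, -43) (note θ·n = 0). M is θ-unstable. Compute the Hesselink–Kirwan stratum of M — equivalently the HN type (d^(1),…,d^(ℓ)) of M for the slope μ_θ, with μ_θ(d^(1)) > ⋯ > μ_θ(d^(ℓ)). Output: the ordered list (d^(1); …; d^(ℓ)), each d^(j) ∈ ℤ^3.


Via rank(M_{q-1}∘⋯∘M_p): M ≅ I[1,1], I[2,2]^3, I[2,3].
μ_θ-semistable layers: μ^(1)=17; μ^(2)=-13; μ^(3)=-25

((0, 3, 0); (0, 1, 1); (1, 0, 0))


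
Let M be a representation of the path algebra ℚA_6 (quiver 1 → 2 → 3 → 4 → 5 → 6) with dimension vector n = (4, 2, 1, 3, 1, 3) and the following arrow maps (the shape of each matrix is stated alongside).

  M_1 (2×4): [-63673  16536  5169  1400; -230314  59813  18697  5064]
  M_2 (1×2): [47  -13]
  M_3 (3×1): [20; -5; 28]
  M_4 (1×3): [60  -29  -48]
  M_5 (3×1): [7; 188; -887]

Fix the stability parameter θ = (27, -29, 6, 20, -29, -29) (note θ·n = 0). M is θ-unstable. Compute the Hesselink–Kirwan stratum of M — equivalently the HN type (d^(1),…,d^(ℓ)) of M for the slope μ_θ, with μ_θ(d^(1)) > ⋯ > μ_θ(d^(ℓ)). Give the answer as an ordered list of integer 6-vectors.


Via rank(M_{q-1}∘⋯∘M_p): M ≅ I[1,1]^2, I[1,2], I[1,6], I[4,4]^2, I[6,6]^2.
μ_θ-semistable layers: μ^(1)=27; μ^(2)=20; μ^(3)=-1; μ^(4)=-17/3; μ^(5)=-29

((2, 0, 0, 0, 0, 0); (0, 0, 0, 2, 0, 0); (1, 1, 0, 0, 0, 0); (1, 1, 1, 1, 1, 1); (0, 0, 0, 0, 0, 2))


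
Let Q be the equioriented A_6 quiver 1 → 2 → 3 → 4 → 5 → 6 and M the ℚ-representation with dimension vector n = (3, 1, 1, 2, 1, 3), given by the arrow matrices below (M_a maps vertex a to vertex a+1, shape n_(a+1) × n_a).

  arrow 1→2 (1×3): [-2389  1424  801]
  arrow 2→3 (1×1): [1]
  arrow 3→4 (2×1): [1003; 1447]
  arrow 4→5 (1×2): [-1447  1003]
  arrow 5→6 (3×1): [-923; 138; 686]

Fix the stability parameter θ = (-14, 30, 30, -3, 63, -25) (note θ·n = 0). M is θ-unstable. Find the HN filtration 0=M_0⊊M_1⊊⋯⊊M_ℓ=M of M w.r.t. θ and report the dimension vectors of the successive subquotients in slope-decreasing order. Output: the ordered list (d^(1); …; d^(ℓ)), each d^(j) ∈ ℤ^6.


Barcode: M ≅ I[1,1]^2, I[1,4], I[4,6], I[6,6]^2. HN layers by μ_θ (4 steps, strictly decreasing):
  μ^(1)=19; μ^(2)=-3; μ^(3)=-14; μ^(4)=-25

((0, 1, 1, 1, 1, 1); (0, 0, 0, 1, 0, 0); (3, 0, 0, 0, 0, 0); (0, 0, 0, 0, 0, 2))


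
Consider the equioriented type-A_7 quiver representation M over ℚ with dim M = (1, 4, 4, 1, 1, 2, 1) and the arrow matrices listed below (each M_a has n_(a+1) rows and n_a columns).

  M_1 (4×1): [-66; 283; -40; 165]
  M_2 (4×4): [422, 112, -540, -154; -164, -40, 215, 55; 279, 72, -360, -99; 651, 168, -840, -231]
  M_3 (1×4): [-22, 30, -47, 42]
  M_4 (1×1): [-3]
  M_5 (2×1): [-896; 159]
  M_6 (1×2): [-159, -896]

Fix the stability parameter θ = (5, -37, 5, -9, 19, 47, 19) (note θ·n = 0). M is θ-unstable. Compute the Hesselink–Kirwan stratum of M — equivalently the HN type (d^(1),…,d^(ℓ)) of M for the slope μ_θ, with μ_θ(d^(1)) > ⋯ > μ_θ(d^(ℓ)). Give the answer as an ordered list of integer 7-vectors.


Via rank(M_{q-1}∘⋯∘M_p): M ≅ I[1,6], I[2,2]^2, I[2,3], I[3,3]^2, I[6,7].
μ_θ-semistable layers: μ^(1)=47; μ^(2)=33; μ^(3)=19; μ^(4)=5; μ^(5)=-2; μ^(6)=-16; μ^(7)=-37

((0, 0, 0, 0, 0, 1, 0); (0, 0, 0, 0, 0, 1, 1); (0, 0, 0, 0, 1, 0, 0); (0, 0, 3, 0, 0, 0, 0); (0, 0, 1, 1, 0, 0, 0); (1, 1, 0, 0, 0, 0, 0); (0, 3, 0, 0, 0, 0, 0))


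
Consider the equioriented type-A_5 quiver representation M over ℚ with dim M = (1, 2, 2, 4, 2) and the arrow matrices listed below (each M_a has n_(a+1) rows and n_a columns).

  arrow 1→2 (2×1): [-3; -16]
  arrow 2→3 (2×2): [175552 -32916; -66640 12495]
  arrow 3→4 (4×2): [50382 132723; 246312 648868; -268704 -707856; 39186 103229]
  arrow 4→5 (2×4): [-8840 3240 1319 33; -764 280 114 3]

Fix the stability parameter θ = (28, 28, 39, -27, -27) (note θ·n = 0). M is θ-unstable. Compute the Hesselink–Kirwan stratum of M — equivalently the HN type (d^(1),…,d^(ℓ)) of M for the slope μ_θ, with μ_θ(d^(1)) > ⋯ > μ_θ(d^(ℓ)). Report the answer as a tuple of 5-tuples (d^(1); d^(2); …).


Interval decomposition of M: I[1,2], I[2,5], I[3,3], I[4,4]^2, I[4,5].
HN type (ℓ=4): μ^(1)=39; μ^(2)=28; μ^(3)=13/4; μ^(4)=-27

((0, 0, 1, 0, 0); (1, 1, 0, 0, 0); (0, 1, 1, 1, 1); (0, 0, 0, 3, 1))


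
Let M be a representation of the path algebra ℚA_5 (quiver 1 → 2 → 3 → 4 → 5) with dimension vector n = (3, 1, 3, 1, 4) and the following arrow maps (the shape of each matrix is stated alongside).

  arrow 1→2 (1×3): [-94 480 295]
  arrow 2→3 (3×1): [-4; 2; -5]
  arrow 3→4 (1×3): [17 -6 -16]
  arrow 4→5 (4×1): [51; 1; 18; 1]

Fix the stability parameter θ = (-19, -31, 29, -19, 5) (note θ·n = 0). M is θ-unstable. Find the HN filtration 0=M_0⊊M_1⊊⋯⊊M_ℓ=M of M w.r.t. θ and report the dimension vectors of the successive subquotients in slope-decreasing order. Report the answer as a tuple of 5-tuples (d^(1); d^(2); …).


Barcode: M ≅ I[1,1]^2, I[1,3], I[3,3], I[3,5], I[5,5]^3. HN layers by μ_θ (4 steps, strictly decreasing):
  μ^(1)=29; μ^(2)=5; μ^(3)=-19; μ^(4)=-25

((0, 0, 2, 0, 0); (0, 0, 1, 1, 4); (2, 0, 0, 0, 0); (1, 1, 0, 0, 0))


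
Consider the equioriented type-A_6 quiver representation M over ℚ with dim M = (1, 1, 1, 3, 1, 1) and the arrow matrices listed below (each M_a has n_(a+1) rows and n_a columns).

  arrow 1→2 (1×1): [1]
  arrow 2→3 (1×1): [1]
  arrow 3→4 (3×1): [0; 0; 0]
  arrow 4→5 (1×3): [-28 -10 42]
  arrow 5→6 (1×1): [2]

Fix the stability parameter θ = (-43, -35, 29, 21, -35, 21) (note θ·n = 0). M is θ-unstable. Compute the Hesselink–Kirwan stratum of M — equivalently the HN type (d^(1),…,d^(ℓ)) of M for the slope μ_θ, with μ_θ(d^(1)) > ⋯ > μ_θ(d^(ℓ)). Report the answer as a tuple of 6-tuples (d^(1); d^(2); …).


Interval decomposition of M: I[1,3], I[4,4]^2, I[4,6].
HN type (ℓ=5): μ^(1)=29; μ^(2)=21; μ^(3)=-7; μ^(4)=-35; μ^(5)=-43

((0, 0, 1, 0, 0, 0); (0, 0, 0, 2, 0, 1); (0, 0, 0, 1, 1, 0); (0, 1, 0, 0, 0, 0); (1, 0, 0, 0, 0, 0))


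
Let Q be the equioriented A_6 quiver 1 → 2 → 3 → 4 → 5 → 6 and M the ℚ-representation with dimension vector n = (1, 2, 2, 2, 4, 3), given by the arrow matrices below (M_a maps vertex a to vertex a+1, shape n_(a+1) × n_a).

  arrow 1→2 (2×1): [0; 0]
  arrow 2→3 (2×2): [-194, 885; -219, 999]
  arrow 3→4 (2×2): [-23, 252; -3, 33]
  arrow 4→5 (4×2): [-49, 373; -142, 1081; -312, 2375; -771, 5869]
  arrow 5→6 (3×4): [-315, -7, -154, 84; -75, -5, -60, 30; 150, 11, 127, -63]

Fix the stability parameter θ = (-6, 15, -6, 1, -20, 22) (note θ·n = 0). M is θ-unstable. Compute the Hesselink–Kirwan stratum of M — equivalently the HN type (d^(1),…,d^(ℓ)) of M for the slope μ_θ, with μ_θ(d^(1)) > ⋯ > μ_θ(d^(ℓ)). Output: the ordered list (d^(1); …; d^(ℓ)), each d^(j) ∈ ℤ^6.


Interval decomposition of M: I[1,1], I[2,6]^2, I[5,5]^2, I[6,6].
HN type (ℓ=4): μ^(1)=22; μ^(2)=-5/2; μ^(3)=-6; μ^(4)=-20

((0, 0, 0, 0, 0, 3); (0, 2, 2, 2, 2, 0); (1, 0, 0, 0, 0, 0); (0, 0, 0, 0, 2, 0))


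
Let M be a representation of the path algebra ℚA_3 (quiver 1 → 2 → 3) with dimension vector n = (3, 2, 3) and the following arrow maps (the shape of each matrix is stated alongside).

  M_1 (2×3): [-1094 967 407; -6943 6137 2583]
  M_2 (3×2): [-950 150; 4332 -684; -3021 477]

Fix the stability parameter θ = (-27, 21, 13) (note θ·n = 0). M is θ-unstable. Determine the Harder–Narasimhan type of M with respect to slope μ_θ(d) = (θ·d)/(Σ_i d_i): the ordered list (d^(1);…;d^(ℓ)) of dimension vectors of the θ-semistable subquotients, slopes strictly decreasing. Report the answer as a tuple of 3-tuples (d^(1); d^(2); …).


Barcode: M ≅ I[1,1], I[1,2], I[1,3], I[3,3]^2. HN layers by μ_θ (4 steps, strictly decreasing):
  μ^(1)=21; μ^(2)=17; μ^(3)=13; μ^(4)=-27

((0, 1, 0); (0, 1, 1); (0, 0, 2); (3, 0, 0))


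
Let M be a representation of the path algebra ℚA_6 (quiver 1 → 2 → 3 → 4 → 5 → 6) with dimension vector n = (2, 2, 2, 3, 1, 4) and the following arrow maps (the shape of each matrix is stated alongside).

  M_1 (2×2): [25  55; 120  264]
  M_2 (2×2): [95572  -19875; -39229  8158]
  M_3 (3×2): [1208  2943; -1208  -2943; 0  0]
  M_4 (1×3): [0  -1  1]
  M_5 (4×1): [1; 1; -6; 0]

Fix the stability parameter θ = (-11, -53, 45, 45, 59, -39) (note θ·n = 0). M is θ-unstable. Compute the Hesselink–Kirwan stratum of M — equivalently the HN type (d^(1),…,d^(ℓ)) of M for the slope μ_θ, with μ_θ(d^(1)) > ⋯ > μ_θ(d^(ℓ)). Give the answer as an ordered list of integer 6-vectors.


Interval decomposition of M: I[1,1], I[1,6], I[2,3], I[4,4]^2, I[6,6]^3.
HN type (ℓ=6): μ^(1)=45; μ^(2)=55/2; μ^(3)=-11; μ^(4)=-32; μ^(5)=-39; μ^(6)=-53

((0, 0, 1, 2, 0, 0); (0, 0, 1, 1, 1, 1); (1, 0, 0, 0, 0, 0); (1, 1, 0, 0, 0, 0); (0, 0, 0, 0, 0, 3); (0, 1, 0, 0, 0, 0))


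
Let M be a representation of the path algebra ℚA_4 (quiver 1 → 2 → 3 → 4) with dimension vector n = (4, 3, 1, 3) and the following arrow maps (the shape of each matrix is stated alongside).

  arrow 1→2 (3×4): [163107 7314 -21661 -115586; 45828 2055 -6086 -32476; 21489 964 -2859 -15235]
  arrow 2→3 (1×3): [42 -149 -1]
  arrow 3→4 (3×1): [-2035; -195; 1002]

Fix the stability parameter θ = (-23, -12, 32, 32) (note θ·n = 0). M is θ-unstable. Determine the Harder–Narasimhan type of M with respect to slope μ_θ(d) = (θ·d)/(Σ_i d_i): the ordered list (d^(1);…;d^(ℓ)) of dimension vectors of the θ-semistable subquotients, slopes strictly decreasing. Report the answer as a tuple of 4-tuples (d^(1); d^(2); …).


Barcode: M ≅ I[1,1], I[1,2]^2, I[1,4], I[4,4]^2. HN layers by μ_θ (3 steps, strictly decreasing):
  μ^(1)=32; μ^(2)=-12; μ^(3)=-23

((0, 0, 1, 3); (0, 3, 0, 0); (4, 0, 0, 0))
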